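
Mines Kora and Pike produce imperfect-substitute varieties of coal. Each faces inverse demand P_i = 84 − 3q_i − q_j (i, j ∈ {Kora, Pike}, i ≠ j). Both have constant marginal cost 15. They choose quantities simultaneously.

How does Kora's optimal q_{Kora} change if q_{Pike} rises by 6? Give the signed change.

Mine Kora's profit: π = q_{Kora}(84 − 3q_{Kora} − q_{Pike}) − 15q_{Kora}.
∂π/∂q_{Kora} = 69 − 6q_{Kora} − q_{Pike} = 0 ⇒ q_{Kora} = 11.5 − (1/6)q_{Pike}.
The reaction-function slope is −1/6, so a 6-unit rise in q_{Pike} moves q_{Kora} by −1/6 × 6 = −1. Kora's best response falls — the actions are strategic substitutes.

-1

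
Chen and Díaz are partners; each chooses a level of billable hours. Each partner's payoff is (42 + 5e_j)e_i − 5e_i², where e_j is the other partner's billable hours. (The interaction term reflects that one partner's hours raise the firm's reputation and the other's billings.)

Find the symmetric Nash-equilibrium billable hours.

Chen's payoff is (42 + 5e_D)e_C − 5e_C².
∂π/∂e_C = 42 + 5e_D − 10e_C = 0, so e_C = 4.2 + 0.5e_D.
By symmetry e_D = e_C; substituting into the reaction function, 0.5e_C = 4.2 and e_C = 8.4.

8.4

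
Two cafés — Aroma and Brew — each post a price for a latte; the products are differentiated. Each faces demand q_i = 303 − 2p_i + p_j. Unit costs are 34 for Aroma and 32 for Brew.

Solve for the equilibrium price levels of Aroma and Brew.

Aroma's profit: π = (p_{Aroma} − 34)(303 − 2p_{Aroma} + p_{Brew}).
∂π/∂p_{Aroma} = 371 − 4p_{Aroma} + p_{Brew} = 0 ⇒ p_{Aroma} = 92.75 + 0.25p_{Brew}.
Similarly p_{Brew} = 91.75 + 0.25p_{Aroma}.
Solving the two reaction functions simultaneously: (1 − (0.25)(0.25))p_{Aroma} = 92.75 + 0.25·91.75, so 0.9375p_{Aroma} = 115.6875 and p_{Aroma} = 123.4.
Then p_{Brew} = 91.75 + 0.25·123.4 = 122.6.

123.4, 122.6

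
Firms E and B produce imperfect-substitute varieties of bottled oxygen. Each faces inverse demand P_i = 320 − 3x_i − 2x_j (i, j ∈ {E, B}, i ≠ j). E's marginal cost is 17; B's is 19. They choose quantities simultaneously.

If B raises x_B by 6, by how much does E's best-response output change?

Firm E's profit: π = x_E(320 − 3x_E − 2x_B) − 17x_E.
∂π/∂x_E = 303 − 6x_E − 2x_B = 0 ⇒ x_E = 50.5 − (1/3)x_B.
The reaction-function slope is −1/3, so a 6-unit rise in x_B moves x_E by −1/3 × 6 = −2. E's best response falls — the actions are strategic substitutes.

-2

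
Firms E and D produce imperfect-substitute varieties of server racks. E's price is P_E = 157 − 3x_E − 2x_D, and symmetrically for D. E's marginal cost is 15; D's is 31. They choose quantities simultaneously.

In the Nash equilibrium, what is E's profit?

Firm E's profit: π = x_E(157 − 3x_E − 2x_D) − 15x_E.
∂π/∂x_E = 142 − 6x_E − 2x_D = 0 ⇒ x_E = 71/3 − (1/3)x_D.
Similarly x_D = 21 − (1/3)x_E.
Plugging x_D into E's best response: x_E = 71/3 − (1/3)(21 − (1/3)x_E) ⇒ (8/9)x_E = 50/3, so x_E = 18.75.
Then x_D = 21 − (1/3)·18.75 = 14.75.
P_E = 157 − 3·18.75 − 2·14.75 = 71.25.
Profit = (71.25 − 15)·18.75 = 1054.6875.

1054.6875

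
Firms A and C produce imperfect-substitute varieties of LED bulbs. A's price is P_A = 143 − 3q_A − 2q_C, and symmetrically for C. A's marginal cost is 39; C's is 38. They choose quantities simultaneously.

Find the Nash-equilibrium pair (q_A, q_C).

Firm A's profit: π = q_A(143 − 3q_A − 2q_C) − 39q_A.
∂π/∂q_A = 104 − 6q_A − 2q_C = 0 ⇒ q_A = 52/3 − (1/3)q_C.
Similarly q_C = 17.5 − (1/3)q_A.
Plugging q_C into A's best response: q_A = 52/3 − (1/3)(17.5 − (1/3)q_A) ⇒ (8/9)q_A = 11.5, so q_A = 12.9375.
Then q_C = 17.5 − (1/3)·12.9375 = 13.1875.

12.9375, 13.1875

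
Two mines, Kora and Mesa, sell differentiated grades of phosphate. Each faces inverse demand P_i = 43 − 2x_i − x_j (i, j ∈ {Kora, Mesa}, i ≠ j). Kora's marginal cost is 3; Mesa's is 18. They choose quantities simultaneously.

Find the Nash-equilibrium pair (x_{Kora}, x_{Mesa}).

Mine Kora's profit: π = x_{Kora}(43 − 2x_{Kora} − x_{Mesa}) − 3x_{Kora}.
∂π/∂x_{Kora} = 40 − 4x_{Kora} − x_{Mesa} = 0 ⇒ x_{Kora} = 10 − 0.25x_{Mesa}.
Similarly x_{Mesa} = 6.25 − 0.25x_{Kora}.
Solving the two reaction functions simultaneously: (1 − (−0.25)(−0.25))x_{Kora} = 10 − 0.25·6.25, so 0.9375x_{Kora} = 8.4375 and x_{Kora} = 9.
Then x_{Mesa} = 6.25 − 0.25·9 = 4.

9, 4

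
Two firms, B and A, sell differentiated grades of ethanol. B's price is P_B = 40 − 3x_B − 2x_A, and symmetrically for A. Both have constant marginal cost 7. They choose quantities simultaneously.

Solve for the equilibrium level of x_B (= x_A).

Firm B's profit: π = x_B(40 − 3x_B − 2x_A) − 7x_B.
∂π/∂x_B = 33 − 6x_B − 2x_A = 0 ⇒ x_B = 5.5 − (1/3)x_A.
The game is symmetric, so in equilibrium x_A = x_B: the reaction function gives (4/3)x_B = 5.5, hence x_B = 4.125.

4.125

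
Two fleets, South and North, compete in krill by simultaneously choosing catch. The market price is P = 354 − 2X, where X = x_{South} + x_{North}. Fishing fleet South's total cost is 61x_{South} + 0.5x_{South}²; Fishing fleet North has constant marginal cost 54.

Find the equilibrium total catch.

Fishing fleet South's profit: π = x_{South}(354 − 2(x_{South} + x_{North})) − 61x_{South} − 0.5x_{South}².
∂π/∂x_{South} = 293 − 5x_{South} − 2x_{North} = 0, so x_{South} = 58.6 − 0.4x_{North}.
For North: ∂π/∂x_{North} = 300 − 4x_{North} − 2x_{South} = 0 ⇒ x_{North} = 75 − 0.5x_{South}.
Solving the two reaction functions simultaneously: (1 − (−0.4)(−0.5))x_{South} = 58.6 − 0.4·75, so 0.8x_{South} = 28.6 and x_{South} = 35.75.
Then x_{North} = 75 − 0.5·35.75 = 57.125.
Total catch: 35.75 + 57.125 = 92.875.

92.875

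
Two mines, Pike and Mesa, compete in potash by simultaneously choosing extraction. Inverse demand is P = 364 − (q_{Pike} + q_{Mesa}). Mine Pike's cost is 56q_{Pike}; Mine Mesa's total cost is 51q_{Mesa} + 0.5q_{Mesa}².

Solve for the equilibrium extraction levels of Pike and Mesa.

122.2, 63.6

Mine Pike's profit: π = q_{Pike}(364 − (q_{Pike} + q_{Mesa})) − 56q_{Pike}.
∂π/∂q_{Pike} = 308 − 2q_{Pike} − q_{Mesa} = 0, so q_{Pike} = 154 − 0.5q_{Mesa}.
For Mesa: ∂π/∂q_{Mesa} = 313 − 3q_{Mesa} − q_{Pike} = 0 ⇒ q_{Mesa} = 313/3 − (1/3)q_{Pike}.
Solving the two reaction functions simultaneously: (1 − (−0.5)(−1/3))q_{Pike} = 154 − 0.5·(313/3), so (5/6)q_{Pike} = 611/6 and q_{Pike} = 122.2.
Then q_{Mesa} = 313/3 − (1/3)·122.2 = 63.6.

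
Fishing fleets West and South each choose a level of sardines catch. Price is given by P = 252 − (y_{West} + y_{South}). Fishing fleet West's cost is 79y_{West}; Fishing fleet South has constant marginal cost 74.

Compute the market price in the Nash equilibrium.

Fishing fleet West's profit: π = y_{West}(252 − (y_{West} + y_{South})) − 79y_{West}.
∂π/∂y_{West} = 173 − 2y_{West} − y_{South} = 0, so y_{West} = 86.5 − 0.5y_{South}.
By the same steps for South: y_{South} = 89 − 0.5y_{West}.
Solving the two reaction functions simultaneously: (1 − (−0.5)(−0.5))y_{West} = 86.5 − 0.5·89, so 0.75y_{West} = 42 and y_{West} = 56.
Then y_{South} = 89 − 0.5·56 = 61.
Equilibrium price: P = 252 − 117 = 135.

135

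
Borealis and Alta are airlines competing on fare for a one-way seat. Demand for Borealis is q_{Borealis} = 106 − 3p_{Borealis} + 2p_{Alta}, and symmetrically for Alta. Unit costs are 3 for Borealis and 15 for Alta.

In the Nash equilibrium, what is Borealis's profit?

Borealis's profit: π = (p_{Borealis} − 3)(106 − 3p_{Borealis} + 2p_{Alta}).
∂π/∂p_{Borealis} = 115 − 6p_{Borealis} + 2p_{Alta} = 0 ⇒ p_{Borealis} = 115/6 + (1/3)p_{Alta}.
Similarly p_{Alta} = 151/6 + (1/3)p_{Borealis}.
Substituting the second reaction function into the first: p_{Borealis} = 115/6 + (1/3)(151/6 + (1/3)p_{Borealis}), which gives (8/9)p_{Borealis} = 248/9 ⇒ p_{Borealis} = 31.
Then p_{Alta} = 151/6 + (1/3)·31 = 35.5.
q_{Borealis} = 106 − 3·31 + 2·35.5 = 84.
Profit = (31 − 3)·84 = 2352.

2352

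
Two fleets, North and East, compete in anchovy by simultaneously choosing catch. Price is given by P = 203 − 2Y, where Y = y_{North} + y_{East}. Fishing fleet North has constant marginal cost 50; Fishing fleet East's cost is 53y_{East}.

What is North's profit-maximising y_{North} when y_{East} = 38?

19.25

Fishing fleet North's profit: π = y_{North}(203 − 2(y_{North} + y_{East})) − 50y_{North}.
∂π/∂y_{North} = 153 − 4y_{North} − 2y_{East} = 0, so y_{North} = 38.25 − 0.5y_{East}.
At y_{East} = 38: y_{North} = 38.25 − 0.5·38 = 19.25.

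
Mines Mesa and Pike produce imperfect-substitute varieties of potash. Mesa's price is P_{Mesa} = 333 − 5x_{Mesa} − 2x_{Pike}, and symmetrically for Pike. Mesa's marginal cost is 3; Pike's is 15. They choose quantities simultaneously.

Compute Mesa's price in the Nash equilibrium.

Mine Mesa's profit: π = x_{Mesa}(333 − 5x_{Mesa} − 2x_{Pike}) − 3x_{Mesa}.
∂π/∂x_{Mesa} = 330 − 10x_{Mesa} − 2x_{Pike} = 0 ⇒ x_{Mesa} = 33 − 0.2x_{Pike}.
Similarly x_{Pike} = 31.8 − 0.2x_{Mesa}.
Solving the two reaction functions simultaneously: (1 − (−0.2)(−0.2))x_{Mesa} = 33 − 0.2·31.8, so 0.96x_{Mesa} = 26.64 and x_{Mesa} = 27.75.
Then x_{Pike} = 31.8 − 0.2·27.75 = 26.25.
P_{Mesa} = 333 − 5·27.75 − 2·26.25 = 141.75.

141.75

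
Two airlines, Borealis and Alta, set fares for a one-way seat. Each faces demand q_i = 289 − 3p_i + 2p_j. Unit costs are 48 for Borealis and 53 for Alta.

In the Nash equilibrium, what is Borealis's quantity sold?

183.5625

Borealis's profit: π = (p_{Borealis} − 48)(289 − 3p_{Borealis} + 2p_{Alta}).
∂π/∂p_{Borealis} = 433 − 6p_{Borealis} + 2p_{Alta} = 0 ⇒ p_{Borealis} = 433/6 + (1/3)p_{Alta}.
Similarly p_{Alta} = 224/3 + (1/3)p_{Borealis}.
Plugging p_{Alta} into Borealis's best response: p_{Borealis} = 433/6 + (1/3)(224/3 + (1/3)p_{Borealis}) ⇒ (8/9)p_{Borealis} = 1747/18, so p_{Borealis} = 109.1875.
Then p_{Alta} = 224/3 + (1/3)·109.1875 = 111.0625.
q_{Borealis} = 289 − 3·109.1875 + 2·111.0625 = 183.5625.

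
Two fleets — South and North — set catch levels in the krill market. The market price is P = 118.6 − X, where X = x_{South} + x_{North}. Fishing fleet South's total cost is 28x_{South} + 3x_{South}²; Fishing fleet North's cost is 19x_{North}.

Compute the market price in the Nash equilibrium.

Fishing fleet South's profit: π = x_{South}(118.6 − (x_{South} + x_{North})) − 28x_{South} − 3x_{South}².
∂π/∂x_{South} = 90.6 − 8x_{South} − x_{North} = 0, so x_{South} = 11.325 − 0.125x_{North}.
For North: ∂π/∂x_{North} = 99.6 − 2x_{North} − x_{South} = 0 ⇒ x_{North} = 49.8 − 0.5x_{South}.
Substituting the second reaction function into the first: x_{South} = 11.325 − 0.125(49.8 − 0.5x_{South}), which gives 0.9375x_{South} = 5.1 ⇒ x_{South} = 5.44.
Then x_{North} = 49.8 − 0.5·5.44 = 47.08.
Equilibrium price: P = 118.6 − 52.52 = 66.08.

66.08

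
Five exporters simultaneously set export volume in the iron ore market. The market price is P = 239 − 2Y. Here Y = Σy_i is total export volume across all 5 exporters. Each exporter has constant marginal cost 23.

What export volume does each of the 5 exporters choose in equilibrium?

18

A representative exporter's profit is π_i = y_i(239 − 2Y) − 23y_i, with Y = y_i + Σ_{j≠i} y_j.
First-order condition: 216 − 4y_i − 2Σ_{j≠i} y_j = 0.
Imposing symmetry (y_j = y for all j) turns Σ_{j≠i} y_j into 4y, so 216 = 12y and y = 18.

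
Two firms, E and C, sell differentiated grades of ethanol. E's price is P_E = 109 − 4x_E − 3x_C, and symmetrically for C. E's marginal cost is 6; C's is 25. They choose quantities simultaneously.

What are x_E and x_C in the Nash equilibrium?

Firm E's profit: π = x_E(109 − 4x_E − 3x_C) − 6x_E.
∂π/∂x_E = 103 − 8x_E − 3x_C = 0 ⇒ x_E = 12.875 − 0.375x_C.
Similarly x_C = 10.5 − 0.375x_E.
Plugging x_C into E's best response: x_E = 12.875 − 0.375(10.5 − 0.375x_E) ⇒ (55/64)x_E = 8.9375, so x_E = 10.4.
Then x_C = 10.5 − 0.375·10.4 = 6.6.

10.4, 6.6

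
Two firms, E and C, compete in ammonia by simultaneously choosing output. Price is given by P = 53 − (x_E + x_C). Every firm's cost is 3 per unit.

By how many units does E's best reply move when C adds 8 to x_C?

Firm E's profit: π = x_E(53 − (x_E + x_C)) − 3x_E.
∂π/∂x_E = 50 − 2x_E − x_C = 0, so x_E = 25 − 0.5x_C.
The reaction-function slope is −0.5, so an 8-unit rise in x_C moves x_E by −0.5 × 8 = −4. E's best response falls — the actions are strategic substitutes.

-4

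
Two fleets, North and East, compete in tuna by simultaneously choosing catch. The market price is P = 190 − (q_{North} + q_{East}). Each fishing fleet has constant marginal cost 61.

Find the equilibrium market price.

104

Fishing fleet North's profit: π = q_{North}(190 − (q_{North} + q_{East})) − 61q_{North}.
∂π/∂q_{North} = 129 − 2q_{North} − q_{East} = 0, so q_{North} = 64.5 − 0.5q_{East}.
By symmetry q_{East} = q_{North}; substituting into the reaction function, 1.5q_{North} = 64.5 and q_{North} = 43.
Equilibrium price: P = 190 − 86 = 104.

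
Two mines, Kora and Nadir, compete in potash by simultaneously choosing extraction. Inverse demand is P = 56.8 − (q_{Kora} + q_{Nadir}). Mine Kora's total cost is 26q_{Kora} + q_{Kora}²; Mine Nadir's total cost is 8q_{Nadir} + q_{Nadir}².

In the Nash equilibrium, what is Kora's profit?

49.2032

Mine Kora's profit: π = q_{Kora}(56.8 − (q_{Kora} + q_{Nadir})) − 26q_{Kora} − q_{Kora}².
∂π/∂q_{Kora} = 30.8 − 4q_{Kora} − q_{Nadir} = 0, so q_{Kora} = 7.7 − 0.25q_{Nadir}.
By the same steps for Nadir: q_{Nadir} = 12.2 − 0.25q_{Kora}.
Solving the two reaction functions simultaneously: (1 − (−0.25)(−0.25))q_{Kora} = 7.7 − 0.25·12.2, so 0.9375q_{Kora} = 4.65 and q_{Kora} = 4.96.
Then q_{Nadir} = 12.2 − 0.25·4.96 = 10.96.
Price P = 56.8 − 15.92 = 40.88.
Kora's profit: (40.88 − 26)·4.96 − (4.96)² = 49.2032.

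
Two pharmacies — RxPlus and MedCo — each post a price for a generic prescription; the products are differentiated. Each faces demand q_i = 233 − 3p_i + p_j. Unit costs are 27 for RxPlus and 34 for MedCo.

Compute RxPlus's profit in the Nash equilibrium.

RxPlus's profit: π = (p_{RxPlus} − 27)(233 − 3p_{RxPlus} + p_{MedCo}).
∂π/∂p_{RxPlus} = 314 − 6p_{RxPlus} + p_{MedCo} = 0 ⇒ p_{RxPlus} = 157/3 + (1/6)p_{MedCo}.
Similarly p_{MedCo} = 335/6 + (1/6)p_{RxPlus}.
Substituting the second reaction function into the first: p_{RxPlus} = 157/3 + (1/6)(335/6 + (1/6)p_{RxPlus}), which gives (35/36)p_{RxPlus} = 2219/36 ⇒ p_{RxPlus} = 63.4.
Then p_{MedCo} = 335/6 + (1/6)·63.4 = 66.4.
q_{RxPlus} = 233 − 3·63.4 + 66.4 = 109.2.
Profit = (63.4 − 27)·109.2 = 3974.88.

3974.88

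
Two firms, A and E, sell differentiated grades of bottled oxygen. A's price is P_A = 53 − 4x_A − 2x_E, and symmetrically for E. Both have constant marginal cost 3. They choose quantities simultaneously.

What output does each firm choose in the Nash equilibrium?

Firm A's profit: π = x_A(53 − 4x_A − 2x_E) − 3x_A.
∂π/∂x_A = 50 − 8x_A − 2x_E = 0 ⇒ x_A = 6.25 − 0.25x_E.
Setting x_A = x_E in the reaction function: x_A = 6.25 − 0.25x_A, so x_A = 6.25 / 1.25 = 5.

5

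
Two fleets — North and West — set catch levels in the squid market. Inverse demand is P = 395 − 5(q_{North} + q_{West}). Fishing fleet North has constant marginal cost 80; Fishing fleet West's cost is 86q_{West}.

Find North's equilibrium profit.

Fishing fleet North's profit: π = q_{North}(395 − 5(q_{North} + q_{West})) − 80q_{North}.
∂π/∂q_{North} = 315 − 10q_{North} − 5q_{West} = 0, so q_{North} = 31.5 − 0.5q_{West}.
By the same steps for West: q_{West} = 30.9 − 0.5q_{North}.
Substituting the second reaction function into the first: q_{North} = 31.5 − 0.5(30.9 − 0.5q_{North}), which gives 0.75q_{North} = 16.05 ⇒ q_{North} = 21.4.
Then q_{West} = 30.9 − 0.5·21.4 = 20.2.
Price P = 395 − 5·41.6 = 187.
North's profit: (187 − 80)·21.4 = 2289.8.

2289.8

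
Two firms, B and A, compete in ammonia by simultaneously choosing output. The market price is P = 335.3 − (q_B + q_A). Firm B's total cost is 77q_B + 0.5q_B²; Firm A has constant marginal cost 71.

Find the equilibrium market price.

177.92

Firm B's profit: π = q_B(335.3 − (q_B + q_A)) − 77q_B − 0.5q_B².
∂π/∂q_B = 258.3 − 3q_B − q_A = 0, so q_B = 86.1 − (1/3)q_A.
For A: ∂π/∂q_A = 264.3 − 2q_A − q_B = 0 ⇒ q_A = 132.15 − 0.5q_B.
Solving the two reaction functions simultaneously: (1 − (−1/3)(−0.5))q_B = 86.1 − (1/3)·132.15, so (5/6)q_B = 42.05 and q_B = 50.46.
Then q_A = 132.15 − 0.5·50.46 = 106.92.
Equilibrium price: P = 335.3 − 157.38 = 177.92.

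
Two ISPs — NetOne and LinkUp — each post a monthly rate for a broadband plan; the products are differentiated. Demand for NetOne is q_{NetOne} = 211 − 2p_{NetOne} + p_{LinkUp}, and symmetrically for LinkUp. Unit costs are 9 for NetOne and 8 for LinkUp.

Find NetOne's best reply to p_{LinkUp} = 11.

NetOne's profit: π = (p_{NetOne} − 9)(211 − 2p_{NetOne} + p_{LinkUp}).
∂π/∂p_{NetOne} = 229 − 4p_{NetOne} + p_{LinkUp} = 0 ⇒ p_{NetOne} = 57.25 + 0.25p_{LinkUp}.
At p_{LinkUp} = 11: p_{NetOne} = 57.25 + 0.25·11 = 60.

60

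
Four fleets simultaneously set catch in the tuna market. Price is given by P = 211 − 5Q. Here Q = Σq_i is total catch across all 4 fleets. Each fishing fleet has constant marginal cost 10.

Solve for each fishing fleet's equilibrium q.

A representative fishing fleet's profit is π_i = q_i(211 − 5Q) − 10q_i, with Q = q_i + Σ_{j≠i} q_j.
First-order condition: 201 − 10q_i − 5Σ_{j≠i} q_j = 0.
Imposing symmetry (q_j = q for all j) turns Σ_{j≠i} q_j into 3q, so 201 = 25q and q = 8.04.

8.04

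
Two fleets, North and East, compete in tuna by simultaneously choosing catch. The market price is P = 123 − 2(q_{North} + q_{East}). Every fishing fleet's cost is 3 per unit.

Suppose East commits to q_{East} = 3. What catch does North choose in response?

Fishing fleet North's profit: π = q_{North}(123 − 2(q_{North} + q_{East})) − 3q_{North}.
∂π/∂q_{North} = 120 − 4q_{North} − 2q_{East} = 0, so q_{North} = 30 − 0.5q_{East}.
At q_{East} = 3: q_{North} = 30 − 0.5·3 = 28.5.

28.5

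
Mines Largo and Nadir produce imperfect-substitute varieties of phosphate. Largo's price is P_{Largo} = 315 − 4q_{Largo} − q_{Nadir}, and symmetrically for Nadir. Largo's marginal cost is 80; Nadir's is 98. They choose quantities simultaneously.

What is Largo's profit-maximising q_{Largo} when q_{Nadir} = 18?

27.125

Mine Largo's profit: π = q_{Largo}(315 − 4q_{Largo} − q_{Nadir}) − 80q_{Largo}.
∂π/∂q_{Largo} = 235 − 8q_{Largo} − q_{Nadir} = 0 ⇒ q_{Largo} = 29.375 − 0.125q_{Nadir}.
At q_{Nadir} = 18: q_{Largo} = 29.375 − 0.125·18 = 27.125.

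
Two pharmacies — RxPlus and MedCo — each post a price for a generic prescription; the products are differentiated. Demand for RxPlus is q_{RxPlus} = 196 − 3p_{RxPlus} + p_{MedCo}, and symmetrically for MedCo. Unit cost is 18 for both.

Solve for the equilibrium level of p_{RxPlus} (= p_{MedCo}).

RxPlus's profit: π = (p_{RxPlus} − 18)(196 − 3p_{RxPlus} + p_{MedCo}).
∂π/∂p_{RxPlus} = 250 − 6p_{RxPlus} + p_{MedCo} = 0 ⇒ p_{RxPlus} = 125/3 + (1/6)p_{MedCo}.
The game is symmetric, so in equilibrium p_{MedCo} = p_{RxPlus}: the reaction function gives (5/6)p_{RxPlus} = 125/3, hence p_{RxPlus} = 50.

50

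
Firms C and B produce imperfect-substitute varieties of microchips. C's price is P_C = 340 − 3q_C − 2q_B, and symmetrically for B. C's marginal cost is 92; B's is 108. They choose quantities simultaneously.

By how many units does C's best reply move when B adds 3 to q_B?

-1

Firm C's profit: π = q_C(340 − 3q_C − 2q_B) − 92q_C.
∂π/∂q_C = 248 − 6q_C − 2q_B = 0 ⇒ q_C = 124/3 − (1/3)q_B.
The reaction-function slope is −1/3, so a 3-unit rise in q_B moves q_C by −1/3 × 3 = −1. C's best response falls — the actions are strategic substitutes.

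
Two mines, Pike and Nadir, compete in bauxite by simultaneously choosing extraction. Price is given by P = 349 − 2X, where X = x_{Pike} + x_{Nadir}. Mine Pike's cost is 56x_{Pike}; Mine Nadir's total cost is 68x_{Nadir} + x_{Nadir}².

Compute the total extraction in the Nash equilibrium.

Mine Pike's profit: π = x_{Pike}(349 − 2(x_{Pike} + x_{Nadir})) − 56x_{Pike}.
∂π/∂x_{Pike} = 293 − 4x_{Pike} − 2x_{Nadir} = 0, so x_{Pike} = 73.25 − 0.5x_{Nadir}.
For Nadir: ∂π/∂x_{Nadir} = 281 − 6x_{Nadir} − 2x_{Pike} = 0 ⇒ x_{Nadir} = 281/6 − (1/3)x_{Pike}.
Plugging x_{Nadir} into Pike's best response: x_{Pike} = 73.25 − 0.5(281/6 − (1/3)x_{Pike}) ⇒ (5/6)x_{Pike} = 299/6, so x_{Pike} = 59.8.
Then x_{Nadir} = 281/6 − (1/3)·59.8 = 26.9.
Total extraction: 59.8 + 26.9 = 86.7.

86.7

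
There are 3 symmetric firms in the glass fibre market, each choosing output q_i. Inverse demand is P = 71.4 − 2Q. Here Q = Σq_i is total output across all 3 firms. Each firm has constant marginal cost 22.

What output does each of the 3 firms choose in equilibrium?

6.175

A representative firm's profit is π_i = q_i(71.4 − 2Q) − 22q_i, with Q = q_i + Σ_{j≠i} q_j.
First-order condition: 49.4 − 4q_i − 2Σ_{j≠i} q_j = 0.
Imposing symmetry (q_j = q for all j) turns Σ_{j≠i} q_j into 2q, so 49.4 = 8q and q = 6.175.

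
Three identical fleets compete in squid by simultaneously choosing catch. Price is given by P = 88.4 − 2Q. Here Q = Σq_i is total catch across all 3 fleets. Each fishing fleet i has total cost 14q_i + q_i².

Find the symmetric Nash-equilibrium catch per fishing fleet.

A representative fishing fleet's profit is π_i = q_i(88.4 − 2Q) − 14q_i − q_i², with Q = q_i + Σ_{j≠i} q_j.
First-order condition: 74.4 − 6q_i − 2Σ_{j≠i} q_j = 0.
With identical fishing fleets, set every q_j = q: then 74.4 − 6q − 4q = 0, i.e. q = 74.4/10 = 7.44.

7.44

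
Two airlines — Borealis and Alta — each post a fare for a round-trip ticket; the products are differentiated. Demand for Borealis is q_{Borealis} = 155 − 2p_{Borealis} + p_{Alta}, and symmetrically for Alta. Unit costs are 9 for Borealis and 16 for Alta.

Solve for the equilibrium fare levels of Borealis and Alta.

Borealis's profit: π = (p_{Borealis} − 9)(155 − 2p_{Borealis} + p_{Alta}).
∂π/∂p_{Borealis} = 173 − 4p_{Borealis} + p_{Alta} = 0 ⇒ p_{Borealis} = 43.25 + 0.25p_{Alta}.
Similarly p_{Alta} = 46.75 + 0.25p_{Borealis}.
Plugging p_{Alta} into Borealis's best response: p_{Borealis} = 43.25 + 0.25(46.75 + 0.25p_{Borealis}) ⇒ 0.9375p_{Borealis} = 54.9375, so p_{Borealis} = 58.6.
Then p_{Alta} = 46.75 + 0.25·58.6 = 61.4.

58.6, 61.4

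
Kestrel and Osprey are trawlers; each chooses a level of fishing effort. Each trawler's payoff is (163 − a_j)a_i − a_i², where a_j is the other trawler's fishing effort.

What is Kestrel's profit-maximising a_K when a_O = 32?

Kestrel's payoff is (163 − a_O)a_K − a_K².
∂π/∂a_K = 163 − a_O − 2a_K = 0, so a_K = 81.5 − 0.5a_O.
At a_O = 32: a_K = 81.5 − 0.5·32 = 65.5.

65.5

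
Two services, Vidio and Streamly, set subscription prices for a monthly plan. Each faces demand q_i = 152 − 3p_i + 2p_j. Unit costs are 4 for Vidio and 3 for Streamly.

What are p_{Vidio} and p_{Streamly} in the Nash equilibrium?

Vidio's profit: π = (p_{Vidio} − 4)(152 − 3p_{Vidio} + 2p_{Streamly}).
∂π/∂p_{Vidio} = 164 − 6p_{Vidio} + 2p_{Streamly} = 0 ⇒ p_{Vidio} = 82/3 + (1/3)p_{Streamly}.
Similarly p_{Streamly} = 161/6 + (1/3)p_{Vidio}.
Substituting the second reaction function into the first: p_{Vidio} = 82/3 + (1/3)(161/6 + (1/3)p_{Vidio}), which gives (8/9)p_{Vidio} = 653/18 ⇒ p_{Vidio} = 40.8125.
Then p_{Streamly} = 161/6 + (1/3)·40.8125 = 40.4375.

40.8125, 40.4375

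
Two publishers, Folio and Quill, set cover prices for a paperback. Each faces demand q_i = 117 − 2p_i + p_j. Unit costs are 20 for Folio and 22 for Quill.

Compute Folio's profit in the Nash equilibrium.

Folio's profit: π = (p_{Folio} − 20)(117 − 2p_{Folio} + p_{Quill}).
∂π/∂p_{Folio} = 157 − 4p_{Folio} + p_{Quill} = 0 ⇒ p_{Folio} = 39.25 + 0.25p_{Quill}.
Similarly p_{Quill} = 40.25 + 0.25p_{Folio}.
Plugging p_{Quill} into Folio's best response: p_{Folio} = 39.25 + 0.25(40.25 + 0.25p_{Folio}) ⇒ 0.9375p_{Folio} = 49.3125, so p_{Folio} = 52.6.
Then p_{Quill} = 40.25 + 0.25·52.6 = 53.4.
q_{Folio} = 117 − 2·52.6 + 53.4 = 65.2.
Profit = (52.6 − 20)·65.2 = 2125.52.

2125.52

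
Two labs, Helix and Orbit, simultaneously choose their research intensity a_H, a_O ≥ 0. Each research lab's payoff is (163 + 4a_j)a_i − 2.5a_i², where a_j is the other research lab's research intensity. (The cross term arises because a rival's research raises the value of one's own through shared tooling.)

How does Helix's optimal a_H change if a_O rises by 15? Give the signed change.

12

Helix's payoff is (163 + 4a_O)a_H − 2.5a_H².
∂π/∂a_H = 163 + 4a_O − 5a_H = 0, so a_H = 32.6 + 0.8a_O.
The reaction-function slope is 0.8, so a 15-unit rise in a_O moves a_H by 0.8 × 15 = 12. Helix's best response rises — the actions are strategic complements.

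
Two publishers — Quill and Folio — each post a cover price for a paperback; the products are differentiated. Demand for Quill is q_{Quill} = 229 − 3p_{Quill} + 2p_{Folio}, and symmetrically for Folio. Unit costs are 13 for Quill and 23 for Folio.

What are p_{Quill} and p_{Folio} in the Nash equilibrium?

Quill's profit: π = (p_{Quill} − 13)(229 − 3p_{Quill} + 2p_{Folio}).
∂π/∂p_{Quill} = 268 − 6p_{Quill} + 2p_{Folio} = 0 ⇒ p_{Quill} = 134/3 + (1/3)p_{Folio}.
Similarly p_{Folio} = 149/3 + (1/3)p_{Quill}.
Plugging p_{Folio} into Quill's best response: p_{Quill} = 134/3 + (1/3)(149/3 + (1/3)p_{Quill}) ⇒ (8/9)p_{Quill} = 551/9, so p_{Quill} = 68.875.
Then p_{Folio} = 149/3 + (1/3)·68.875 = 72.625.

68.875, 72.625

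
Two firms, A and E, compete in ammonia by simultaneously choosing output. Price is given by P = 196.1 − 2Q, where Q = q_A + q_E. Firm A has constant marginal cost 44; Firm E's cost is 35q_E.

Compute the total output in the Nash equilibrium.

52.2

Firm A's profit: π = q_A(196.1 − 2(q_A + q_E)) − 44q_A.
∂π/∂q_A = 152.1 − 4q_A − 2q_E = 0, so q_A = 38.025 − 0.5q_E.
By the same steps for E: q_E = 40.275 − 0.5q_A.
Plugging q_E into A's best response: q_A = 38.025 − 0.5(40.275 − 0.5q_A) ⇒ 0.75q_A = 17.8875, so q_A = 23.85.
Then q_E = 40.275 − 0.5·23.85 = 28.35.
Total output: 23.85 + 28.35 = 52.2.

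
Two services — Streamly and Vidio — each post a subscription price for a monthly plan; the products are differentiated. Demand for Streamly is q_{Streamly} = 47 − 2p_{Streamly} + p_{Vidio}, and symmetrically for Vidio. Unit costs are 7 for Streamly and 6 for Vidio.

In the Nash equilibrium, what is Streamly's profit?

Streamly's profit: π = (p_{Streamly} − 7)(47 − 2p_{Streamly} + p_{Vidio}).
∂π/∂p_{Streamly} = 61 − 4p_{Streamly} + p_{Vidio} = 0 ⇒ p_{Streamly} = 15.25 + 0.25p_{Vidio}.
Similarly p_{Vidio} = 14.75 + 0.25p_{Streamly}.
Substituting the second reaction function into the first: p_{Streamly} = 15.25 + 0.25(14.75 + 0.25p_{Streamly}), which gives 0.9375p_{Streamly} = 18.9375 ⇒ p_{Streamly} = 20.2.
Then p_{Vidio} = 14.75 + 0.25·20.2 = 19.8.
q_{Streamly} = 47 − 2·20.2 + 19.8 = 26.4.
Profit = (20.2 − 7)·26.4 = 348.48.

348.48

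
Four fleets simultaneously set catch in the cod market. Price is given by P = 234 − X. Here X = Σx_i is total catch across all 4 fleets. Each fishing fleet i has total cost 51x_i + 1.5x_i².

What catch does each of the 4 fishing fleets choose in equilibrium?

A representative fishing fleet's profit is π_i = x_i(234 − X) − 51x_i − 1.5x_i², with X = x_i + Σ_{j≠i} x_j.
First-order condition: 183 − 5x_i − Σ_{j≠i} x_j = 0.
With identical fishing fleets, set every x_j = x: then 183 − 5x − 3x = 0, i.e. x = 183/8 = 22.875.

22.875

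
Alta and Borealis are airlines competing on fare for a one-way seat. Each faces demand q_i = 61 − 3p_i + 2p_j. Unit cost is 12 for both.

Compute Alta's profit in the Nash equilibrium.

450.1875

Alta's profit: π = (p_{Alta} − 12)(61 − 3p_{Alta} + 2p_{Borealis}).
∂π/∂p_{Alta} = 97 − 6p_{Alta} + 2p_{Borealis} = 0 ⇒ p_{Alta} = 97/6 + (1/3)p_{Borealis}.
By symmetry p_{Borealis} = p_{Alta}; substituting into the reaction function, (2/3)p_{Alta} = 97/6 and p_{Alta} = 24.25.
q_{Alta} = 61 − 3·24.25 + 2·24.25 = 36.75.
Profit = (24.25 − 12)·36.75 = 450.1875.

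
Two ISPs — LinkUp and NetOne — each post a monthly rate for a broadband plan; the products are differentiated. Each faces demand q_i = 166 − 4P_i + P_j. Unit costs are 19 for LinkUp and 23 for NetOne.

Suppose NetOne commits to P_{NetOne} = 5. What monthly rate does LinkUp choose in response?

LinkUp's profit: π = (P_{LinkUp} − 19)(166 − 4P_{LinkUp} + P_{NetOne}).
∂π/∂P_{LinkUp} = 242 − 8P_{LinkUp} + P_{NetOne} = 0 ⇒ P_{LinkUp} = 30.25 + 0.125P_{NetOne}.
At P_{NetOne} = 5: P_{LinkUp} = 30.25 + 0.125·5 = 30.875.

30.875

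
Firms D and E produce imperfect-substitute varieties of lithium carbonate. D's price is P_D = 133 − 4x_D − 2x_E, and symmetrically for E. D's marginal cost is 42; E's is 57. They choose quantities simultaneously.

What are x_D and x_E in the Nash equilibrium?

9.6, 7.1

Firm D's profit: π = x_D(133 − 4x_D − 2x_E) − 42x_D.
∂π/∂x_D = 91 − 8x_D − 2x_E = 0 ⇒ x_D = 11.375 − 0.25x_E.
Similarly x_E = 9.5 − 0.25x_D.
Plugging x_E into D's best response: x_D = 11.375 − 0.25(9.5 − 0.25x_D) ⇒ 0.9375x_D = 9, so x_D = 9.6.
Then x_E = 9.5 − 0.25·9.6 = 7.1.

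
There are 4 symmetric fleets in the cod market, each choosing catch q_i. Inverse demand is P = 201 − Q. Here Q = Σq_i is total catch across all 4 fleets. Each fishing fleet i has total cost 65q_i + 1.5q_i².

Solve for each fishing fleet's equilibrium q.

17

A representative fishing fleet's profit is π_i = q_i(201 − Q) − 65q_i − 1.5q_i², with Q = q_i + Σ_{j≠i} q_j.
First-order condition: 136 − 5q_i − Σ_{j≠i} q_j = 0.
In a symmetric equilibrium every fishing fleet chooses the same q, so Σ_{j≠i} q_j = 3q. The condition becomes 136 − 8q = 0, giving q = 136/8 = 17.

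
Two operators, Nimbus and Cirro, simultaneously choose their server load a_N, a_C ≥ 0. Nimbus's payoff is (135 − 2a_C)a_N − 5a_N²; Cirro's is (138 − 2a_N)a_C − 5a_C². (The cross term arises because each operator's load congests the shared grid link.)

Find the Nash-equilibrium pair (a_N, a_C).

11.1875, 11.5625

Expanding Nimbus's payoff: 135a_N − 2a_Ca_N − 5a_N².
∂π/∂a_N = 135 − 2a_C − 10a_N = 0, so a_N = 13.5 − 0.2a_C.
Likewise for Cirro: a_C = 13.8 − 0.2a_N.
Plugging a_C into Nimbus's best response: a_N = 13.5 − 0.2(13.8 − 0.2a_N) ⇒ 0.96a_N = 10.74, so a_N = 11.1875.
Then a_C = 13.8 − 0.2·11.1875 = 11.5625.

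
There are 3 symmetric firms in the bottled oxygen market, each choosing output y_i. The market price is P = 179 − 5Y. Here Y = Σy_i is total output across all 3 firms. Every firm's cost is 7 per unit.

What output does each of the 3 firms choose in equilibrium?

A representative firm's profit is π_i = y_i(179 − 5Y) − 7y_i, with Y = y_i + Σ_{j≠i} y_j.
First-order condition: 172 − 10y_i − 5Σ_{j≠i} y_j = 0.
With identical firms, set every y_j = y: then 172 − 10y − 10y = 0, i.e. y = 172/20 = 8.6.

8.6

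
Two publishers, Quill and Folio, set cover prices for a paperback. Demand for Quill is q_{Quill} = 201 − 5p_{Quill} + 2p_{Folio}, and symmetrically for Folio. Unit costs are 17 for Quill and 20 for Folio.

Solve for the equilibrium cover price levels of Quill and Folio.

36.0625, 37.3125

Quill's profit: π = (p_{Quill} − 17)(201 − 5p_{Quill} + 2p_{Folio}).
∂π/∂p_{Quill} = 286 − 10p_{Quill} + 2p_{Folio} = 0 ⇒ p_{Quill} = 28.6 + 0.2p_{Folio}.
Similarly p_{Folio} = 30.1 + 0.2p_{Quill}.
Substituting the second reaction function into the first: p_{Quill} = 28.6 + 0.2(30.1 + 0.2p_{Quill}), which gives 0.96p_{Quill} = 34.62 ⇒ p_{Quill} = 36.0625.
Then p_{Folio} = 30.1 + 0.2·36.0625 = 37.3125.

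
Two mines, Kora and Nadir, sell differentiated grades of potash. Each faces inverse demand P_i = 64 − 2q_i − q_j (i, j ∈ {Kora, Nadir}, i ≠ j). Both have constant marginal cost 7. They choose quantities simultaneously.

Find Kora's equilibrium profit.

Mine Kora's profit: π = q_{Kora}(64 − 2q_{Kora} − q_{Nadir}) − 7q_{Kora}.
∂π/∂q_{Kora} = 57 − 4q_{Kora} − q_{Nadir} = 0 ⇒ q_{Kora} = 14.25 − 0.25q_{Nadir}.
The game is symmetric, so in equilibrium q_{Nadir} = q_{Kora}: the reaction function gives 1.25q_{Kora} = 14.25, hence q_{Kora} = 11.4.
P_{Kora} = 64 − 2·11.4 − 11.4 = 29.8.
Profit = (29.8 − 7)·11.4 = 259.92.

259.92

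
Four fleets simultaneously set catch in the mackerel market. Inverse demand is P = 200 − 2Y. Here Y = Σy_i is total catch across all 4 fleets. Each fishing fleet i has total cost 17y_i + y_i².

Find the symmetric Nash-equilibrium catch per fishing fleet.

A representative fishing fleet's profit is π_i = y_i(200 − 2Y) − 17y_i − y_i², with Y = y_i + Σ_{j≠i} y_j.
First-order condition: 183 − 6y_i − 2Σ_{j≠i} y_j = 0.
In a symmetric equilibrium every fishing fleet chooses the same y, so Σ_{j≠i} y_j = 3y. The condition becomes 183 − 12y = 0, giving y = 183/12 = 15.25.

15.25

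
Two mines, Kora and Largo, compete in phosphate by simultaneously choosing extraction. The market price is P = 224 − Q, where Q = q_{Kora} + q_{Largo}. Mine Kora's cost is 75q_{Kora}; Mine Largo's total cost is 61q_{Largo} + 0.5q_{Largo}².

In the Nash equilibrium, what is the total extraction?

92.2

Mine Kora's profit: π = q_{Kora}(224 − (q_{Kora} + q_{Largo})) − 75q_{Kora}.
∂π/∂q_{Kora} = 149 − 2q_{Kora} − q_{Largo} = 0, so q_{Kora} = 74.5 − 0.5q_{Largo}.
For Largo: ∂π/∂q_{Largo} = 163 − 3q_{Largo} − q_{Kora} = 0 ⇒ q_{Largo} = 163/3 − (1/3)q_{Kora}.
Solving the two reaction functions simultaneously: (1 − (−0.5)(−1/3))q_{Kora} = 74.5 − 0.5·(163/3), so (5/6)q_{Kora} = 142/3 and q_{Kora} = 56.8.
Then q_{Largo} = 163/3 − (1/3)·56.8 = 35.4.
Total extraction: 56.8 + 35.4 = 92.2.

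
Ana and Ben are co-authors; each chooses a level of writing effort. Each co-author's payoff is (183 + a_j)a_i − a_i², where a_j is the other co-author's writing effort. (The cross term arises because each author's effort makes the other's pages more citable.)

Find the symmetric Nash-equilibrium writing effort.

Ana's payoff is (183 + a_B)a_A − a_A².
∂π/∂a_A = 183 + a_B − 2a_A = 0, so a_A = 91.5 + 0.5a_B.
The game is symmetric, so in equilibrium a_B = a_A: the reaction function gives 0.5a_A = 91.5, hence a_A = 183.

183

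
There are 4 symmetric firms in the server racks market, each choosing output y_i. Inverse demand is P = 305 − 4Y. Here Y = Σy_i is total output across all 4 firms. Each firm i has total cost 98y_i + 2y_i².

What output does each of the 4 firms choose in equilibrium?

8.625

A representative firm's profit is π_i = y_i(305 − 4Y) − 98y_i − 2y_i², with Y = y_i + Σ_{j≠i} y_j.
First-order condition: 207 − 12y_i − 4Σ_{j≠i} y_j = 0.
In a symmetric equilibrium every firm chooses the same y, so Σ_{j≠i} y_j = 3y. The condition becomes 207 − 24y = 0, giving y = 207/24 = 8.625.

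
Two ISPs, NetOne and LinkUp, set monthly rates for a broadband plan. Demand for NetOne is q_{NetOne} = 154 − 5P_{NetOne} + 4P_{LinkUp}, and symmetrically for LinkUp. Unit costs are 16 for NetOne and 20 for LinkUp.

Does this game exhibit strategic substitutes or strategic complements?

NetOne's profit: π = (P_{NetOne} − 16)(154 − 5P_{NetOne} + 4P_{LinkUp}).
∂π/∂P_{NetOne} = 234 − 10P_{NetOne} + 4P_{LinkUp} = 0 ⇒ P_{NetOne} = 23.4 + 0.4P_{LinkUp}.
The best-response slope dP_{NetOne}/dP_{LinkUp} = 0.4 > 0: the reaction function is upward-sloping, so the choices are strategic complements.

strategic complements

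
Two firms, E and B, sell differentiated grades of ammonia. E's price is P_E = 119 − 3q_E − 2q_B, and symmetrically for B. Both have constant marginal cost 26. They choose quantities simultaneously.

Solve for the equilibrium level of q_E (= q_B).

Firm E's profit: π = q_E(119 − 3q_E − 2q_B) − 26q_E.
∂π/∂q_E = 93 − 6q_E − 2q_B = 0 ⇒ q_E = 15.5 − (1/3)q_B.
The game is symmetric, so in equilibrium q_B = q_E: the reaction function gives (4/3)q_E = 15.5, hence q_E = 11.625.

11.625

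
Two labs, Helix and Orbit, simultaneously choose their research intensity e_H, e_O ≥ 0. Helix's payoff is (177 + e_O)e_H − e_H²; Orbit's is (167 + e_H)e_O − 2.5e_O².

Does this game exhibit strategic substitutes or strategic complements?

Expanding Helix's payoff: 177e_H + e_Oe_H − e_H².
∂π/∂e_H = 177 + e_O − 2e_H = 0, so e_H = 88.5 + 0.5e_O.
The best-response slope de_H/de_O = 0.5 > 0: the reaction function is upward-sloping, so the choices are strategic complements.

strategic complements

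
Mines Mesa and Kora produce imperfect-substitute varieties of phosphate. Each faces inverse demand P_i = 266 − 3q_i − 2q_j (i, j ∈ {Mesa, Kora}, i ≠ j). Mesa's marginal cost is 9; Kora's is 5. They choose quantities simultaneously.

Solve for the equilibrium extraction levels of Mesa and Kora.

31.875, 32.875

Mine Mesa's profit: π = q_{Mesa}(266 − 3q_{Mesa} − 2q_{Kora}) − 9q_{Mesa}.
∂π/∂q_{Mesa} = 257 − 6q_{Mesa} − 2q_{Kora} = 0 ⇒ q_{Mesa} = 257/6 − (1/3)q_{Kora}.
Similarly q_{Kora} = 43.5 − (1/3)q_{Mesa}.
Substituting the second reaction function into the first: q_{Mesa} = 257/6 − (1/3)(43.5 − (1/3)q_{Mesa}), which gives (8/9)q_{Mesa} = 85/3 ⇒ q_{Mesa} = 31.875.
Then q_{Kora} = 43.5 − (1/3)·31.875 = 32.875.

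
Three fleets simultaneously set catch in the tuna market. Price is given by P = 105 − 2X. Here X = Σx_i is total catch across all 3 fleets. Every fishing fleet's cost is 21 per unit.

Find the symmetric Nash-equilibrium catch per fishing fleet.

A representative fishing fleet's profit is π_i = x_i(105 − 2X) − 21x_i, with X = x_i + Σ_{j≠i} x_j.
First-order condition: 84 − 4x_i − 2Σ_{j≠i} x_j = 0.
In a symmetric equilibrium every fishing fleet chooses the same x, so Σ_{j≠i} x_j = 2x. The condition becomes 84 − 8x = 0, giving x = 84/8 = 10.5.

10.5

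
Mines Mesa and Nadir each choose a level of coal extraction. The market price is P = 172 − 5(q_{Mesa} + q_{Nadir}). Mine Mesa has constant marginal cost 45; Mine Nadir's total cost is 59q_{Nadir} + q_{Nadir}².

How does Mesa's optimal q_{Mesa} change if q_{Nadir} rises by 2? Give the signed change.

Mine Mesa's profit: π = q_{Mesa}(172 − 5(q_{Mesa} + q_{Nadir})) − 45q_{Mesa}.
∂π/∂q_{Mesa} = 127 − 10q_{Mesa} − 5q_{Nadir} = 0, so q_{Mesa} = 12.7 − 0.5q_{Nadir}.
The reaction-function slope is −0.5, so a 2-unit rise in q_{Nadir} moves q_{Mesa} by −0.5 × 2 = −1. Mesa's best response falls — the actions are strategic substitutes.

-1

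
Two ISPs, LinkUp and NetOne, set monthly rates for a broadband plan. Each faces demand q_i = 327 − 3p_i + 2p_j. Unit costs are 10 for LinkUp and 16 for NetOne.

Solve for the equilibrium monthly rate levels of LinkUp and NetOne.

LinkUp's profit: π = (p_{LinkUp} − 10)(327 − 3p_{LinkUp} + 2p_{NetOne}).
∂π/∂p_{LinkUp} = 357 − 6p_{LinkUp} + 2p_{NetOne} = 0 ⇒ p_{LinkUp} = 59.5 + (1/3)p_{NetOne}.
Similarly p_{NetOne} = 62.5 + (1/3)p_{LinkUp}.
Solving the two reaction functions simultaneously: (1 − (1/3)(1/3))p_{LinkUp} = 59.5 + (1/3)·62.5, so (8/9)p_{LinkUp} = 241/3 and p_{LinkUp} = 90.375.
Then p_{NetOne} = 62.5 + (1/3)·90.375 = 92.625.

90.375, 92.625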